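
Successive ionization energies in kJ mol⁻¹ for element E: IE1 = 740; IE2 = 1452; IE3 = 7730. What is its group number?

Look for the largest jump between consecutive ionization energies: IE3/IE2 ≈ 5.3, far larger than any earlier ratio.
That jump marks the point where a core electron is being removed. So the atom has 2 valence electrons.
A main-group element with 2 valence electrons is in group 2.

Group 2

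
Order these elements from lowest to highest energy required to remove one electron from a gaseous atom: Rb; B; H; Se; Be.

Rb, B, Be, Se, H

H is in period 1, group 1; Be is in period 2, group 2; B is in period 2, group 13; Se is in period 4, group 16; Rb is in period 5, group 1.
Removing the outermost electron gets harder across a period and easier down a group.
These span different periods and groups, so the two trends combine.
B > Rb: relative to Rb, both the across-period and down-group shifts push B's first ionization energy up.
Be > B: this pair runs against the simple trend — see the exception note.
Se > Be: the two effects oppose for this pair; the across-period effect wins (941 vs 900 kJ/mol).
H > Se: period and group pull opposite ways; the down-group shift dominates (1312 vs 941 kJ/mol).
Note the exception: Be has a higher first ionization energy than B, contrary to the simple trend — removing B's lone 2p electron is easier than breaking Be's filled 2s².
For reference (kJ/mol): H 1312, Be 900, B 801, Se 941, Rb 403.
So from lowest to highest: Rb < B < Be < Se < H.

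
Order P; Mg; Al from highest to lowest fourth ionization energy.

The fourth ionization energy removes an electron from the +3 ion. For each element: P³⁺ still has 2 valence electrons; Mg³⁺ is already 1 electron into the core; Al³⁺ is the bare [Ne] core.
Breaking into a closed-shell core is much more expensive than removing a leftover valence electron — Mg and Al have the largest IE_4 here.
Approximate IE_4 values (kJ/mol): P 4964, Mg 10543, Al 11577.
Overall IE_4 order: P < Mg < Al.

Al, Mg, P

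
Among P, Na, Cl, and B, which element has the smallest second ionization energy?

The second ionization energy removes an electron from the +1 ion. For each element: P⁺ still has 4 valence electrons; Na⁺ is the bare [Ne] core; Cl⁺ still has 6 valence electrons; B⁺ still has 2 valence electrons.
Breaking into a closed-shell core is much more expensive than removing a leftover valence electron — Na has the largest IE_2 here.
Valence configurations: P⁺ [Ne]3s²3p², Cl⁺ [Ne]3s²3p⁴, B⁺ [He]2s².
The numbers (kJ/mol): P 1907, Na 4562, Cl 2298, B 2427.
Overall IE_2 order: P < Cl < B < Na.

P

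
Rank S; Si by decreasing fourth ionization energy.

IE_4 is the cost of taking one more electron from the +3 cation: S³⁺ still has 3 valence electrons; Si³⁺ still has 1 valence electron.
All are still removing valence electrons, so compare the +3 ions as you would atoms: IE_4 generally rises across a period (higher Z_eff) and falls down a group (larger shell), subject to the usual subshell exceptions.
Valence configurations: S³⁺ [Ne]3s²3p¹, Si³⁺ [Ne]3s¹.
Tabulated IE_4 (kJ/mol): S 4556, Si 4356.
So the fourth ionization energies run Si < S.

S > Si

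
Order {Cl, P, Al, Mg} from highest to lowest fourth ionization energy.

Consider each +3 ion: Cl³⁺ still has 4 valence electrons; P³⁺ still has 2 valence electrons; Al³⁺ is the bare [Ne] core; Mg³⁺ is already 1 electron into the core.
Pulling an electron out of a noble-gas core costs far more than removing a remaining valence electron, so Mg and Al sit at the high end of IE_4.
Valence configurations: Cl³⁺ [Ne]3s²3p², P³⁺ [Ne]3s².
Tabulated IE_4 (kJ/mol): Cl 5159, P 4964, Al 11577, Mg 10543.
Overall IE_4 order: P < Cl < Mg < Al.

Al > Mg > Cl > P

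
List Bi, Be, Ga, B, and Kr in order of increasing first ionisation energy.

Ga < Bi < B < Be < Kr

Be is in period 2, group 2; B is in period 2, group 13; Ga is in period 4, group 13; Kr is in period 4, group 18; Bi is in period 6, group 15.
Across a period the outer electron is held more tightly (higher IE₁); down a group it sits in a higher shell, more shielded, and comes off more easily.
Here both period and group differ, so the two effects have to be weighed against each other.
Bi > Ga: the two effects oppose for this pair; the across-period effect wins (703 vs 579 kJ/mol).
B > Bi: the two effects oppose for this pair; the down-group effect wins (801 vs 703 kJ/mol).
Be > B: this pair runs against the simple trend — see the exception note.
Kr > Be: the two effects oppose for this pair; the across-period effect wins (1351 vs 900 kJ/mol).
Note the exception: Be has a higher first ionization energy than B, contrary to the simple trend — removing B's lone 2p electron is easier than breaking Be's filled 2s².
Approximate values (kJ/mol): Be 900, B 801, Ga 579, Kr 1351, Bi 703.
So from lowest to highest: Ga < Bi < B < Be < Kr.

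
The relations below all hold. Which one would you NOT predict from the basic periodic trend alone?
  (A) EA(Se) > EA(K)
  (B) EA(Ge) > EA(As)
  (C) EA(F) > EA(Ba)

The general trend: electron affinity increases across a period and decreases down a group.
(A) Se (period 4, group 16) vs K (period 4, group 1): the stated order agrees with the simple trend.
(B) Ge (period 4, group 14) vs As (period 4, group 15): the stated order contradicts the simple trend.
(C) F (period 2, group 17) vs Ba (period 6, group 2): the stated order agrees with the simple trend.
The exception is (B): adding an electron to As's half-filled 4p³ is unfavourable, so Ge (4p²) has the more exothermic EA.

(B)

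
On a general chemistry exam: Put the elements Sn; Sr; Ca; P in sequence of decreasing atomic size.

P is in period 3, group 15; Ca is in period 4, group 2; Sr is in period 5, group 2; Sn is in period 5, group 14.
Moving right in a period, electrons are added to the same shell under a stronger nuclear pull, so atoms get smaller; moving down, a new shell is opened and atoms get larger.
Neither a single period nor a single group — weigh both effects.
Sn > P: both effects reinforce here, so Sn is clearly the larger of the two.
Ca > Sn: the two effects oppose for this pair; the across-period effect wins (171 vs 140 pm).
Sr > Ca: they share group 2; the group trend gives Sr the larger value.
Tabulated atomic radius (pm): P 111, Ca 171, Sr 185, Sn 140.
So from largest to smallest: Sr > Ca > Sn > P.

Sr > Ca > Sn > P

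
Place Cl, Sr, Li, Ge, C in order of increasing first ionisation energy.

Li is in period 2, group 1; C is in period 2, group 14; Cl is in period 3, group 17; Ge is in period 4, group 14; Sr is in period 5, group 2.
First ionization energy rises across a period (greater Z_eff holds electrons more tightly) and falls down a group (valence electrons are farther from the nucleus).
These span different periods and groups, so the two trends combine.
Sr > Li: the two effects oppose for this pair; the across-period effect wins (550 vs 520 kJ/mol).
Ge > Sr: both effects reinforce here, so Ge is clearly the higher of the two.
C > Ge: they share group 14; the group trend gives C the larger value.
Cl > C: period and group pull opposite ways; the across-period shift dominates (1251 vs 1086 kJ/mol).
For reference (kJ/mol): Li 520, C 1086, Cl 1251, Ge 762, Sr 550.
So from lowest to highest: Li < Sr < Ge < C < Cl.

Li, Sr, Ge, C, Cl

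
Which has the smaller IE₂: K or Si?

Si

The second ionization energy removes an electron from the +1 ion. For each element: K⁺ is the bare [Ar] core; Si⁺ still has 3 valence electrons.
Breaking into a closed-shell core is much more expensive than removing a leftover valence electron — K has the largest IE_2 here.
Tabulated IE_2 (kJ/mol): K 3052, Si 1577.
Putting it together, IE_2: Si < K.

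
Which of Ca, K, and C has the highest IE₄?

Ca

After 3 electrons have been removed, what remains? Ca³⁺ is already 1 electron into the core; K³⁺ is already 2 electrons into the core; C³⁺ still has 1 valence electron.
Usually core removal costs more than valence removal, but here the competition is close: a tightly held n=2 valence electron can cost more to remove than an n=3 core electron, so the actual values have to decide it.
Tabulated IE_4 (kJ/mol): Ca 6491, K 5877, C 6223.
Overall IE_4 order: K < C < Ca.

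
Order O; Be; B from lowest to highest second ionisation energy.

The second ionization energy removes an electron from the +1 ion. For each element: O⁺ still has 5 valence electrons; Be⁺ still has 1 valence electron; B⁺ still has 2 valence electrons.
All are still removing valence electrons, so compare the +1 ions as you would atoms: IE_2 generally rises across a period (higher Z_eff) and falls down a group (larger shell), subject to the usual subshell exceptions.
Valence configurations: O⁺ [He]2s²2p³, Be⁺ [He]2s¹, B⁺ [He]2s².
Approximate IE_2 values (kJ/mol): O 3388, Be 1757, B 2427.
Putting it together, IE_2: Be < B < O.

Be < B < O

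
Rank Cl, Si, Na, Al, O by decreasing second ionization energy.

After 1 electron has been removed, what remains? Cl⁺ still has 6 valence electrons; Si⁺ still has 3 valence electrons; Na⁺ is the bare [Ne] core; Al⁺ still has 2 valence electrons; O⁺ still has 5 valence electrons.
Breaking into a closed-shell core is much more expensive than removing a leftover valence electron — Na has the largest IE_2 here.
Valence configurations: Cl⁺ [Ne]3s²3p⁴, Si⁺ [Ne]3s²3p¹, Al⁺ [Ne]3s², O⁺ [He]2s²2p³.
Si⁺ loses a lone 3p electron whereas Al⁺ must break into a filled 3s² pair, so IE_2(Al) > IE_2(Si) even though Si has the higher nuclear charge.
Tabulated IE_2 (kJ/mol): Cl 2298, Si 1577, Na 4562, Al 1817, O 3388.
Overall IE_2 order: Si < Al < Cl < O < Na.

Na > O > Cl > Al > Si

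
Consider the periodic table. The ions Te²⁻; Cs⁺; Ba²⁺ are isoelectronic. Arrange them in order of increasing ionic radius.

All of these have 54 electrons, so size is governed by nuclear charge alone: the more protons, the stronger the pull on the same electron cloud, and the smaller the ion.
Nuclear charges: Ba²⁺ (Z=56), Cs⁺ (Z=55), Te²⁻ (Z=52).
Smallest to largest: Ba²⁺ < Cs⁺ < Te²⁻.

Ba²⁺ < Cs⁺ < Te²⁻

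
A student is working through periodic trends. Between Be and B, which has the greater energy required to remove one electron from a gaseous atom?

First ionization energy rises across a period (greater Z_eff holds electrons more tightly) and falls down a group (valence electrons are farther from the nucleus).
All lie in period 2; the across-period trend (first ionization energy increases left to right) applies, with the exception below.
Note the exception: Be has a higher first ionization energy than B, contrary to the simple trend — removing B's lone 2p electron is easier than breaking Be's filled 2s².
Tabulated first ionization energy (kJ/mol): Be 900, B 801.
So Be has the greater energy required to remove one electron from a gaseous atom (Be > B).

Be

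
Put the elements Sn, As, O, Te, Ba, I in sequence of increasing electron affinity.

Ba < As < Sn < O < Te < I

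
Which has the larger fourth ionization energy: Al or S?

Al

After 3 electrons have been removed, what remains? Al³⁺ is the bare [Ne] core; S³⁺ still has 3 valence electrons.
Breaking into a closed-shell core is much more expensive than removing a leftover valence electron — Al has the largest IE_4 here.
Tabulated IE_4 (kJ/mol): Al 11577, S 4556.
Overall IE_4 order: S < Al.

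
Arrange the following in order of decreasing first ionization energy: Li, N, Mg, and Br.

N, Br, Mg, Li

Removing the outermost electron gets harder across a period and easier down a group.
These span different periods and groups, so the two trends combine.
Mg > Li: period and group pull opposite ways; the across-period shift dominates (738 vs 520 kJ/mol).
Br > Mg: the two effects oppose for this pair; the across-period effect wins (1140 vs 738 kJ/mol).
N > Br: the two effects oppose for this pair; the down-group effect wins (1402 vs 1140 kJ/mol).
Tabulated first ionization energy (kJ/mol): Li 520, N 1402, Mg 738, Br 1140.
So from highest to lowest: N > Br > Mg > Li.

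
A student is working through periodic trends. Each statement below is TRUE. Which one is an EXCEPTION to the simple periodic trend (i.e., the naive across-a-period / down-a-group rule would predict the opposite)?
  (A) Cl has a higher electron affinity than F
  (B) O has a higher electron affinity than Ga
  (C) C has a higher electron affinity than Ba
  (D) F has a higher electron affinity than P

(A)

The general trend: electron affinity increases across a period and decreases down a group.
(A) Cl (period 3, group 17) vs F (period 2, group 17): the stated order contradicts the simple trend.
(B) O (period 2, group 16) vs Ga (period 4, group 13): the stated order agrees with the simple trend.
(C) C (period 2, group 14) vs Ba (period 6, group 2): the stated order agrees with the simple trend.
(D) F (period 2, group 17) vs P (period 3, group 15): the stated order agrees with the simple trend.
The exception is (A): F's small 2p subshell makes the incoming electron feel strong e⁻–e⁻ repulsion, so Cl actually releases more energy on gaining an electron.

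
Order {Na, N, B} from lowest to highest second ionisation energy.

The second ionization energy removes an electron from the +1 ion. For each element: Na⁺ is the bare [Ne] core; N⁺ still has 4 valence electrons; B⁺ still has 2 valence electrons.
Pulling an electron out of a noble-gas core costs far more than removing a remaining valence electron, so Na sits at the high end of IE_2.
Valence configurations: N⁺ [He]2s²2p², B⁺ [He]2s².
The numbers (kJ/mol): Na 4562, N 2856, B 2427.
Overall IE_2 order: B < N < Na.

B < N < Na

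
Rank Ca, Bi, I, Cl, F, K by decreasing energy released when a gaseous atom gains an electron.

F is in period 2, group 17; Cl is in period 3, group 17; K is in period 4, group 1; Ca is in period 4, group 2; I is in period 5, group 17; Bi is in period 6, group 15.
Electron affinity generally becomes more exothermic across a period toward the halogens and less exothermic down a group.
These span different periods and groups, so the two trends combine.
K > Ca: this pair runs against the simple trend — see the exception note.
Bi > K: period and group pull opposite ways; the across-period shift dominates (91 vs 48 kJ/mol).
I > Bi: both effects reinforce here, so I is clearly the higher of the two.
F > I: F sits above I in group 17, so the down-group effect alone puts F higher.
Cl > F: this pair runs against the simple trend — see the exception note.
Note the exception: K has a higher electron affinity than Ca, contrary to the simple trend — adding an electron to Ca (ns²) has to open a new, higher-energy np subshell, which is unfavourable.
Note the exception: Cl has a higher electron affinity than F, contrary to the simple trend — F's small 2p subshell makes the incoming electron feel strong e⁻–e⁻ repulsion, so Cl actually releases more energy on gaining an electron.
Tabulated electron affinity (kJ/mol): F 328, Cl 349, K 48, Ca 2, I 295, Bi 91.
So from highest to lowest: Cl > F > I > Bi > K > Ca.

Cl > F > I > Bi > K > Ca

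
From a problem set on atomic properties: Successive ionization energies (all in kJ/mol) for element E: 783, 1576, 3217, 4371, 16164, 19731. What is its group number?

Look for the largest jump between consecutive ionization energies: IE5/IE4 ≈ 3.7, far larger than any earlier ratio.
That jump marks the point where a core electron is being removed. So the atom has 4 valence electrons.
A main-group element with 4 valence electrons is in group 14.

Group 14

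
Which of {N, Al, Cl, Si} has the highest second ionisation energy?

N

Consider each +1 ion: N⁺ still has 4 valence electrons; Al⁺ still has 2 valence electrons; Cl⁺ still has 6 valence electrons; Si⁺ still has 3 valence electrons.
All are still removing valence electrons, so compare the +1 ions as you would atoms: IE_2 generally rises across a period (higher Z_eff) and falls down a group (larger shell), subject to the usual subshell exceptions.
Valence configurations: N⁺ [He]2s²2p², Al⁺ [Ne]3s², Cl⁺ [Ne]3s²3p⁴, Si⁺ [Ne]3s²3p¹.
Si⁺ loses a lone 3p electron whereas Al⁺ must break into a filled 3s² pair, so IE_2(Al) > IE_2(Si) even though Si has the higher nuclear charge.
The numbers (kJ/mol): N 2856, Al 1817, Cl 2298, Si 1577.
So the second ionization energies run Si < Al < Cl < N.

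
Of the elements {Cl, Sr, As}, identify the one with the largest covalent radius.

Cl is in period 3, group 17; As is in period 4, group 15; Sr is in period 5, group 2.
Atomic radius shrinks across a period as nuclear charge pulls the same shell inward, and grows down a group as new shells are added.
These span different periods and groups, so the two trends combine.
As > Cl: both effects reinforce here, so As is clearly the larger of the two.
Sr > As: both effects reinforce here, so Sr is clearly the larger of the two.
Tabulated atomic radius (pm): Cl 99, As 121, Sr 185.
The largest covalent radius among these belongs to Sr.

Sr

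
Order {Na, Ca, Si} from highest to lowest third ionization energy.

After 2 electrons have been removed, what remains? Na²⁺ is already 1 electron into the core; Ca²⁺ is the bare [Ar] core; Si²⁺ still has 2 valence electrons.
Pulling an electron out of a noble-gas core costs far more than removing a remaining valence electron, so Ca and Na sit at the high end of IE_3.
The numbers (kJ/mol): Na 6910, Ca 4912, Si 3232.
Putting it together, IE_3: Si < Ca < Na.

Na > Ca > Si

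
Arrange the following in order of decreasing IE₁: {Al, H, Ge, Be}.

H, Be, Ge, Al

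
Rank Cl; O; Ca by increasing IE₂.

Consider each +1 ion: Cl⁺ still has 6 valence electrons; O⁺ still has 5 valence electrons; Ca⁺ still has 1 valence electron.
All are still removing valence electrons, so compare the +1 ions as you would atoms: IE_2 generally rises across a period (higher Z_eff) and falls down a group (larger shell), subject to the usual subshell exceptions.
Valence configurations: Cl⁺ [Ne]3s²3p⁴, O⁺ [He]2s²2p³, Ca⁺ [Ar]4s¹.
Tabulated IE_2 (kJ/mol): Cl 2298, O 3388, Ca 1145.
So the second ionization energies run Ca < Cl < O.

Ca < Cl < O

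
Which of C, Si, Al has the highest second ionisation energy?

C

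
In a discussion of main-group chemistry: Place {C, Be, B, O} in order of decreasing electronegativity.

O > C > B > Be

Atoms toward the upper right of the periodic table pull bonding electrons most strongly.
All lie in period 2, so electronegativity increases left to right.
So from highest to lowest: O > C > B > Be.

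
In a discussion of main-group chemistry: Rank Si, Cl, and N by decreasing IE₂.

N > Cl > Si

The second ionization energy removes an electron from the +1 ion. For each element: Si⁺ still has 3 valence electrons; Cl⁺ still has 6 valence electrons; N⁺ still has 4 valence electrons.
All are still removing valence electrons, so compare the +1 ions as you would atoms: IE_2 generally rises across a period (higher Z_eff) and falls down a group (larger shell), subject to the usual subshell exceptions.
Valence configurations: Si⁺ [Ne]3s²3p¹, Cl⁺ [Ne]3s²3p⁴, N⁺ [He]2s²2p².
Approximate IE_2 values (kJ/mol): Si 1577, Cl 2298, N 2856.
Hence IE_2: Si < Cl < N.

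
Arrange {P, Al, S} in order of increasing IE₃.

The third ionization energy removes an electron from the +2 ion. For each element: P²⁺ still has 3 valence electrons; Al²⁺ still has 1 valence electron; S²⁺ still has 4 valence electrons.
All are still removing valence electrons, so compare the +2 ions as you would atoms: IE_3 generally rises across a period (higher Z_eff) and falls down a group (larger shell), subject to the usual subshell exceptions.
Valence configurations: P²⁺ [Ne]3s²3p¹, Al²⁺ [Ne]3s¹, S²⁺ [Ne]3s²3p².
Tabulated IE_3 (kJ/mol): P 2914, Al 2745, S 3357.
Overall IE_3 order: Al < P < S.

Al, P, S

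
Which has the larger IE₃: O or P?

Consider each +2 ion: O²⁺ still has 4 valence electrons; P²⁺ still has 3 valence electrons.
All are still removing valence electrons, so compare the +2 ions as you would atoms: IE_3 generally rises across a period (higher Z_eff) and falls down a group (larger shell), subject to the usual subshell exceptions.
Valence configurations: O²⁺ [He]2s²2p², P²⁺ [Ne]3s²3p¹.
The numbers (kJ/mol): O 5300, P 2914.
Hence IE_3: P < O.

O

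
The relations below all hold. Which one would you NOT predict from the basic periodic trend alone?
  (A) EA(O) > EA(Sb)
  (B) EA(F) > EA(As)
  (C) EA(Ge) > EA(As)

(C)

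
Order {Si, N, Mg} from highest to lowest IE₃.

The third ionization energy removes an electron from the +2 ion. For each element: Si²⁺ still has 2 valence electrons; N²⁺ still has 3 valence electrons; Mg²⁺ is the bare [Ne] core.
Core electrons are held far more tightly than valence electrons, so Mg tops the IE_3 order.
Valence configurations: Si²⁺ [Ne]3s², N²⁺ [He]2s²2p¹.
Tabulated IE_3 (kJ/mol): Si 3232, N 4578, Mg 7733.
Overall IE_3 order: Si < N < Mg.

Mg > N > Si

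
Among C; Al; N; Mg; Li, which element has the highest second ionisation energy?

Li

The second ionization energy removes an electron from the +1 ion. For each element: C⁺ still has 3 valence electrons; Al⁺ still has 2 valence electrons; N⁺ still has 4 valence electrons; Mg⁺ still has 1 valence electron; Li⁺ is the bare [He] core.
Pulling an electron out of a noble-gas core costs far more than removing a remaining valence electron, so Li sits at the high end of IE_2.
Valence configurations: C⁺ [He]2s²2p¹, Al⁺ [Ne]3s², N⁺ [He]2s²2p², Mg⁺ [Ne]3s¹.
The numbers (kJ/mol): C 2353, Al 1817, N 2856, Mg 1451, Li 7298.
Hence IE_2: Mg < Al < C < N < Li.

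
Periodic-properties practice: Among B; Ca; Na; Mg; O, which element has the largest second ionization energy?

After 1 electron has been removed, what remains? B⁺ still has 2 valence electrons; Ca⁺ still has 1 valence electron; Na⁺ is the bare [Ne] core; Mg⁺ still has 1 valence electron; O⁺ still has 5 valence electrons.
Core electrons are held far more tightly than valence electrons, so Na tops the IE_2 order.
Valence configurations: B⁺ [He]2s², Ca⁺ [Ar]4s¹, Mg⁺ [Ne]3s¹, O⁺ [He]2s²2p³.
Tabulated IE_2 (kJ/mol): B 2427, Ca 1145, Na 4562, Mg 1451, O 3388.
Overall IE_2 order: Ca < Mg < B < O < Na.

Na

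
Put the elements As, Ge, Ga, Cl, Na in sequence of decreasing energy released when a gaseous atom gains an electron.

Cl, Ge, As, Na, Ga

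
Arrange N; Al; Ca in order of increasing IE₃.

Al, N, Ca

The third ionization energy removes an electron from the +2 ion. For each element: N²⁺ still has 3 valence electrons; Al²⁺ still has 1 valence electron; Ca²⁺ is the bare [Ar] core.
Core electrons are held far more tightly than valence electrons, so Ca tops the IE_3 order.
Valence configurations: N²⁺ [He]2s²2p¹, Al²⁺ [Ne]3s¹.
The numbers (kJ/mol): N 4578, Al 2745, Ca 4912.
Hence IE_3: Al < N < Ca.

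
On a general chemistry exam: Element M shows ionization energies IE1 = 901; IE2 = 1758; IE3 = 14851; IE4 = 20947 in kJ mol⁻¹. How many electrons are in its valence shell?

2

Look for the largest jump between consecutive ionization energies: IE3/IE2 ≈ 8.4, far larger than any earlier ratio.
That jump marks the point where a core electron is being removed. So the atom has 2 valence electrons.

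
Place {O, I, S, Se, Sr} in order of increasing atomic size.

O < S < Se < I < Sr

Moving right in a period, electrons are added to the same shell under a stronger nuclear pull, so atoms get smaller; moving down, a new shell is opened and atoms get larger.
These span different periods and groups, so the two trends combine.
S > O: S sits below O in group 16, so the down-group effect alone puts S larger.
Se > S: they share group 16; the group trend gives Se the larger value.
I > Se: the two effects oppose for this pair; the down-group effect wins (133 vs 116 pm).
Sr > I: both are in period 5; the period trend gives Sr the larger value.
For reference (pm): O 63, S 103, Se 116, Sr 185, I 133.
So from smallest to largest: O < S < Se < I < Sr.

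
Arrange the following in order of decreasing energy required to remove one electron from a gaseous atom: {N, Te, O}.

N > O > Te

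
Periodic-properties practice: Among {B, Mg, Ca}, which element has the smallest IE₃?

Consider each +2 ion: B²⁺ still has 1 valence electron; Mg²⁺ is the bare [Ne] core; Ca²⁺ is the bare [Ar] core.
Pulling an electron out of a noble-gas core costs far more than removing a remaining valence electron, so Ca and Mg sit at the high end of IE_3.
Tabulated IE_3 (kJ/mol): B 3660, Mg 7733, Ca 4912.
So the third ionization energies run B < Ca < Mg.

B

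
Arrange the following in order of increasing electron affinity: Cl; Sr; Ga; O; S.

Sr < Ga < O < S < Cl

Atoms with high Z_eff and room in the valence shell (especially the halogens) have the most exothermic electron affinities.
Here both period and group differ, so the two effects have to be weighed against each other.
Ga > Sr: both effects reinforce here, so Ga is clearly the higher of the two.
O > Ga: relative to Ga, both the across-period and down-group shifts push O's electron affinity up.
S > O: this pair runs against the simple trend — see the exception note.
Cl > S: Cl lies to the right of S in period 3, so the across-period effect alone puts Cl higher.
Note the exception: S has a higher electron affinity than O, contrary to the simple trend — the compact 2p subshell of O repels the added electron more than S's larger 3p does.
Tabulated electron affinity (kJ/mol): O 141, S 200, Cl 349, Ga 29, Sr 5.
So from lowest to highest: Sr < Ga < O < S < Cl.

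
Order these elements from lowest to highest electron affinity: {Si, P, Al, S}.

EA tends to increase across a period and decrease down a group, though the pattern is less regular than for IE or radius.
All lie in period 3; the across-period trend (electron affinity increases left to right) applies, with the exception below.
Note the exception: Si has a higher electron affinity than P, contrary to the simple trend — adding an electron to P's half-filled 3p³ is unfavourable, so Si (3p²) has the more exothermic EA.
Tabulated electron affinity (kJ/mol): Al 42, Si 134, P 72, S 200.
So from lowest to highest: Al < P < Si < S.

Al < P < Si < S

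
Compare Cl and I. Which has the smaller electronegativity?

Cl is in period 3, group 17; I is in period 5, group 17.
Atoms toward the upper right of the periodic table pull bonding electrons most strongly.
All are in group 17, so electronegativity increases up the group.
So I has the smaller electronegativity (I < Cl).

I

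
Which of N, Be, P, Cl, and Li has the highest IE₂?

Li

Consider each +1 ion: N⁺ still has 4 valence electrons; Be⁺ still has 1 valence electron; P⁺ still has 4 valence electrons; Cl⁺ still has 6 valence electrons; Li⁺ is the bare [He] core.
Breaking into a closed-shell core is much more expensive than removing a leftover valence electron — Li has the largest IE_2 here.
Valence configurations: N⁺ [He]2s²2p², Be⁺ [He]2s¹, P⁺ [Ne]3s²3p², Cl⁺ [Ne]3s²3p⁴.
Tabulated IE_2 (kJ/mol): N 2856, Be 1757, P 1907, Cl 2298, Li 7298.
So the second ionization energies run Be < P < Cl < N < Li.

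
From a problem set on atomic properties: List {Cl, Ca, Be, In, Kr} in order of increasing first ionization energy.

Across a period the outer electron is held more tightly (higher IE₁); down a group it sits in a higher shell, more shielded, and comes off more easily.
Here both period and group differ, so the two effects have to be weighed against each other.
Ca > In: period and group pull opposite ways; the down-group shift dominates (590 vs 558 kJ/mol).
Be > Ca: Be sits above Ca in group 2, so the down-group effect alone puts Be higher.
Cl > Be: period and group pull opposite ways; the across-period shift dominates (1251 vs 900 kJ/mol).
Kr > Cl: the two effects oppose for this pair; the across-period effect wins (1351 vs 1251 kJ/mol).
Tabulated first ionization energy (kJ/mol): Be 900, Cl 1251, Ca 590, Kr 1351, In 558.
So from lowest to highest: In < Ca < Be < Cl < Kr.

In < Ca < Be < Cl < Kr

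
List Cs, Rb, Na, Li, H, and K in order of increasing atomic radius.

H < Li < Na < K < Rb < Cs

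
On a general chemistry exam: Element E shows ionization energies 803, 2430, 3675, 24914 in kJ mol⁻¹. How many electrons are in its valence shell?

3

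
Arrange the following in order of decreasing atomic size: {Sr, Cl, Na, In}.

Sr > Na > In > Cl

Na is in period 3, group 1; Cl is in period 3, group 17; Sr is in period 5, group 2; In is in period 5, group 13.
Moving right in a period, electrons are added to the same shell under a stronger nuclear pull, so atoms get smaller; moving down, a new shell is opened and atoms get larger.
Here both period and group differ, so the two effects have to be weighed against each other.
In > Cl: relative to Cl, both the across-period and down-group shifts push In's atomic radius up.
Na > In: period and group pull opposite ways; the across-period shift dominates (155 vs 142 pm).
Sr > Na: period and group pull opposite ways; the down-group shift dominates (185 vs 155 pm).
For reference (pm): Na 155, Cl 99, Sr 185, In 142.
So from largest to smallest: Sr > Na > In > Cl.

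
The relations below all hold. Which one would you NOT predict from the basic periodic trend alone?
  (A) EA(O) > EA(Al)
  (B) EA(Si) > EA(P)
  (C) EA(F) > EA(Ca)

(B)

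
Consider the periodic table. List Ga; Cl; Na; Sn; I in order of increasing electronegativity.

Na < Ga < Sn < I < Cl

EN rises left→right (higher Z_eff, smaller atoms) and falls top→bottom (larger, more shielded atoms).
These span different periods and groups, so the two trends combine.
Ga > Na: the two effects oppose for this pair; the across-period effect wins (1.81 vs 0.93).
Sn > Ga: the two effects oppose for this pair; the across-period effect wins (1.96 vs 1.81).
I > Sn: both are in period 5; the period trend gives I the larger value.
Cl > I: they share group 17; the group trend gives Cl the larger value.
Tabulated electronegativity (Pauling): Na 0.93, Cl 3.16, Ga 1.81, Sn 1.96, I 2.66.
So from lowest to highest: Na < Ga < Sn < I < Cl.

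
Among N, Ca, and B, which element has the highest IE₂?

N

IE_2 is the cost of taking one more electron from the +1 cation: N⁺ still has 4 valence electrons; Ca⁺ still has 1 valence electron; B⁺ still has 2 valence electrons.
All are still removing valence electrons, so compare the +1 ions as you would atoms: IE_2 generally rises across a period (higher Z_eff) and falls down a group (larger shell), subject to the usual subshell exceptions.
Valence configurations: N⁺ [He]2s²2p², Ca⁺ [Ar]4s¹, B⁺ [He]2s².
Approximate IE_2 values (kJ/mol): N 2856, Ca 1145, B 2427.
So the second ionization energies run Ca < B < N.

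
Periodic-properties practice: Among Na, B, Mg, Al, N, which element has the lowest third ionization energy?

Al

The third ionization energy removes an electron from the +2 ion. For each element: Na²⁺ is already 1 electron into the core; B²⁺ still has 1 valence electron; Mg²⁺ is the bare [Ne] core; Al²⁺ still has 1 valence electron; N²⁺ still has 3 valence electrons.
Core electrons are held far more tightly than valence electrons, so Na and Mg top the IE_3 order.
Valence configurations: B²⁺ [He]2s¹, Al²⁺ [Ne]3s¹, N²⁺ [He]2s²2p¹.
Approximate IE_3 values (kJ/mol): Na 6910, B 3660, Mg 7733, Al 2745, N 4578.
So the third ionization energies run Al < B < N < Na < Mg.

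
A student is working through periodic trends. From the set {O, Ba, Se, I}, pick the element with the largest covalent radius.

Ba

O is in period 2, group 16; Se is in period 4, group 16; I is in period 5, group 17; Ba is in period 6, group 2.
Across a period the added protons contract the valence shell; down a group each new principal shell makes the atom larger.
Neither a single period nor a single group — weigh both effects.
Se > O: Se sits below O in group 16, so the down-group effect alone puts Se larger.
I > Se: the two effects oppose for this pair; the down-group effect wins (133 vs 116 pm).
Ba > I: both effects reinforce here, so Ba is clearly the larger of the two.
Tabulated atomic radius (pm): O 63, Se 116, I 133, Ba 196.
The largest covalent radius among these belongs to Ba.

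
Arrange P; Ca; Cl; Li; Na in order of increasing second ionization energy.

Ca, P, Cl, Na, Li

Consider each +1 ion: P⁺ still has 4 valence electrons; Ca⁺ still has 1 valence electron; Cl⁺ still has 6 valence electrons; Li⁺ is the bare [He] core; Na⁺ is the bare [Ne] core.
Core electrons are held far more tightly than valence electrons, so Na and Li top the IE_2 order.
Valence configurations: P⁺ [Ne]3s²3p², Ca⁺ [Ar]4s¹, Cl⁺ [Ne]3s²3p⁴.
The numbers (kJ/mol): P 1907, Ca 1145, Cl 2298, Li 7298, Na 4562.
Overall IE_2 order: Ca < P < Cl < Na < Li.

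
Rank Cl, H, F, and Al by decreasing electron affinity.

Cl, F, H, Al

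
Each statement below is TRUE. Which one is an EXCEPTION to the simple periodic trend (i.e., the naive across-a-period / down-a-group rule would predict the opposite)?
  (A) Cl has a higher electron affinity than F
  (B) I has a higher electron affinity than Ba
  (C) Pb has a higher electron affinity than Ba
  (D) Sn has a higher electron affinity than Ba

(A)

The general trend: electron affinity increases across a period and decreases down a group.
(A) Cl (period 3, group 17) vs F (period 2, group 17): the stated order contradicts the simple trend.
(B) I (period 5, group 17) vs Ba (period 6, group 2): the stated order agrees with the simple trend.
(C) Pb (period 6, group 14) vs Ba (period 6, group 2): the stated order agrees with the simple trend.
(D) Sn (period 5, group 14) vs Ba (period 6, group 2): the stated order agrees with the simple trend.
The exception is (A): F's small 2p subshell makes the incoming electron feel strong e⁻–e⁻ repulsion, so Cl actually releases more energy on gaining an electron.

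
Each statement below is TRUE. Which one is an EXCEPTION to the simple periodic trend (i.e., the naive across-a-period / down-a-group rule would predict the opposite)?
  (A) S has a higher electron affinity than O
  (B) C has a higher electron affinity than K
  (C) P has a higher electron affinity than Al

The general trend: electron affinity increases across a period and decreases down a group.
(A) S (period 3, group 16) vs O (period 2, group 16): the stated order contradicts the simple trend.
(B) C (period 2, group 14) vs K (period 4, group 1): the stated order agrees with the simple trend.
(C) P (period 3, group 15) vs Al (period 3, group 13): the stated order agrees with the simple trend.
The exception is (A): the compact 2p subshell of O repels the added electron more than S's larger 3p does.

(A)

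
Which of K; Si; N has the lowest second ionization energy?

Si

Consider each +1 ion: K⁺ is the bare [Ar] core; Si⁺ still has 3 valence electrons; N⁺ still has 4 valence electrons.
Breaking into a closed-shell core is much more expensive than removing a leftover valence electron — K has the largest IE_2 here.
Valence configurations: Si⁺ [Ne]3s²3p¹, N⁺ [He]2s²2p².
Approximate IE_2 values (kJ/mol): K 3052, Si 1577, N 2856.
Hence IE_2: Si < N < K.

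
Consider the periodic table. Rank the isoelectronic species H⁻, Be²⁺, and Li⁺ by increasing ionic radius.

Be²⁺, Li⁺, H⁻

All of these have 2 electrons, so size is governed by nuclear charge alone: the more protons, the stronger the pull on the same electron cloud, and the smaller the ion.
Nuclear charges: Be²⁺ (Z=4), Li⁺ (Z=3), H⁻ (Z=1).
Smallest to largest: Be²⁺ < Li⁺ < H⁻.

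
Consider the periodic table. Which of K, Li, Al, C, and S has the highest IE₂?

Consider each +1 ion: K⁺ is the bare [Ar] core; Li⁺ is the bare [He] core; Al⁺ still has 2 valence electrons; C⁺ still has 3 valence electrons; S⁺ still has 5 valence electrons.
Pulling an electron out of a noble-gas core costs far more than removing a remaining valence electron, so K and Li sit at the high end of IE_2.
Valence configurations: Al⁺ [Ne]3s², C⁺ [He]2s²2p¹, S⁺ [Ne]3s²3p³.
Tabulated IE_2 (kJ/mol): K 3052, Li 7298, Al 1817, C 2353, S 2252.
Putting it together, IE_2: Al < S < C < K < Li.

Li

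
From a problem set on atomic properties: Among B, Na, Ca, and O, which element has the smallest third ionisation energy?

The third ionization energy removes an electron from the +2 ion. For each element: B²⁺ still has 1 valence electron; Na²⁺ is already 1 electron into the core; Ca²⁺ is the bare [Ar] core; O²⁺ still has 4 valence electrons.
Usually core removal costs more than valence removal, but here the competition is close: a tightly held n=2 valence electron can cost more to remove than an n=3 core electron, so the actual values have to decide it.
Valence configurations: B²⁺ [He]2s¹, O²⁺ [He]2s²2p².
Approximate IE_3 values (kJ/mol): B 3660, Na 6910, Ca 4912, O 5300.
Overall IE_3 order: B < Ca < O < Na.

B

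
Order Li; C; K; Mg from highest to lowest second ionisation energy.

Li > K > C > Mg

Consider each +1 ion: Li⁺ is the bare [He] core; C⁺ still has 3 valence electrons; K⁺ is the bare [Ar] core; Mg⁺ still has 1 valence electron.
Pulling an electron out of a noble-gas core costs far more than removing a remaining valence electron, so K and Li sit at the high end of IE_2.
Valence configurations: C⁺ [He]2s²2p¹, Mg⁺ [Ne]3s¹.
The numbers (kJ/mol): Li 7298, C 2353, K 3052, Mg 1451.
So the second ionization energies run Mg < C < K < Li.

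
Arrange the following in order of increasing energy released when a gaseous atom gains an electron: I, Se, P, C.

P < C < Se < I

EA tends to increase across a period and decrease down a group, though the pattern is less regular than for IE or radius.
A diagonal step moves right (one effect) and down (the opposite effect) at once.
C > P: period and group pull opposite ways; the down-group shift dominates (122 vs 72 kJ/mol).
Se > C: the two effects oppose for this pair; the across-period effect wins (195 vs 122 kJ/mol).
I > Se: period and group pull opposite ways; the across-period shift dominates (295 vs 195 kJ/mol).
Approximate values (kJ/mol): C 122, P 72, Se 195, I 295.
So from lowest to highest: P < C < Se < I.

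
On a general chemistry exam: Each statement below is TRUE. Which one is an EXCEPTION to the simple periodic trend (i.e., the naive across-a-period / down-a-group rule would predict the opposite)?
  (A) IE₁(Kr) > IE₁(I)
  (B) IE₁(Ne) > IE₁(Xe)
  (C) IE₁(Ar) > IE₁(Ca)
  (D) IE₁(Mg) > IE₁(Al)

The general trend: first ionisation energy increases across a period and decreases down a group.
(A) Kr (period 4, group 18) vs I (period 5, group 17): the stated order agrees with the simple trend.
(B) Ne (period 2, group 18) vs Xe (period 5, group 18): the stated order agrees with the simple trend.
(C) Ar (period 3, group 18) vs Ca (period 4, group 2): the stated order agrees with the simple trend.
(D) Mg (period 3, group 2) vs Al (period 3, group 13): the stated order contradicts the simple trend.
The exception is (D): Al's single 3p electron is easier to remove than one from Mg's filled 3s².

(D)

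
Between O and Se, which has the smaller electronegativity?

O is in period 2, group 16; Se is in period 4, group 16.
Electronegativity increases across a period and decreases down a group, tracking effective nuclear charge and atomic size.
All are in group 16, so electronegativity increases up the group.
So Se has the smaller electronegativity (Se < O).

Se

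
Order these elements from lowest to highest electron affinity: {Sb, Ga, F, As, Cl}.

F is in period 2, group 17; Cl is in period 3, group 17; Ga is in period 4, group 13; As is in period 4, group 15; Sb is in period 5, group 15.
EA tends to increase across a period and decrease down a group, though the pattern is less regular than for IE or radius.
Neither a single period nor a single group — weigh both effects.
As > Ga: both are in period 4; the period trend gives As the larger value.
Sb > As: this pair runs against the simple trend — see the exception note.
F > Sb: relative to Sb, both the across-period and down-group shifts push F's electron affinity up.
Cl > F: this pair runs against the simple trend — see the exception note.
Note the exception: Sb has a higher electron affinity than As, contrary to the simple trend — both are half-filled np³, but the pairing/repulsion penalty for the added electron shrinks as the p orbitals become larger and more diffuse down the group, and for Sb that outweighs the weaker nuclear attraction.
Note the exception: Cl has a higher electron affinity than F, contrary to the simple trend — F's small 2p subshell makes the incoming electron feel strong e⁻–e⁻ repulsion, so Cl actually releases more energy on gaining an electron.
For reference (kJ/mol): F 328, Cl 349, Ga 29, As 78, Sb 103.
So from lowest to highest: Ga < As < Sb < F < Cl.

Ga < As < Sb < F < Cl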